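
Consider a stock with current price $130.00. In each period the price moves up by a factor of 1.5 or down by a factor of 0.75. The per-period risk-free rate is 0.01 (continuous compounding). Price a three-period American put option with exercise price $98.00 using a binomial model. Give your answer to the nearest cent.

$11.68

Risk-neutral probability p = (e^0.01 − 0.75)/(1.5 − 0.75) = 0.2601/0.7500 = 0.3467
Terminal stock prices: S_uuu = 438.8, S_uud = 219.4, S_udd = 109.7, S_ddd = 54.84
Terminal payoffs (K − S): max(-340.8, 0) = 0, max(-121.4, 0) = 0, max(-11.69, 0) = 0, max(43.16, 0) = 43.16
Node uu (S = 292.5): continuation = e^(−0.01)·[0.3467·0.0000 + 0.6533·0.0000] = 0.0000; exercise value = 0.0000 ≤ continuation, so V_uu = 0.0000
Node ud (S = 146.2): continuation = e^(−0.01)·[0.3467·0.0000 + 0.6533·0.0000] = 0.0000; exercise value = 0.0000 ≤ continuation, so V_ud = 0.0000
Node dd (S = 73.12): continuation = e^(−0.01)·[0.3467·0.0000 + 0.6533·43.1562] = 27.9120; exercise value = 24.8750 ≤ continuation, so V_dd = 27.9120
Node u (S = 195): continuation = e^(−0.01)·[0.3467·0.0000 + 0.6533·0.0000] = 0.0000; exercise value = 0.0000 ≤ continuation, so V_u = 0.0000
Node d (S = 97.5): continuation = e^(−0.01)·[0.3467·0.0000 + 0.6533·27.9120] = 18.0525; exercise value = 0.5000 ≤ continuation, so V_d = 18.0525
Node 0 (S = 130): continuation = e^(−0.01)·[0.3467·0.0000 + 0.6533·18.0525] = 11.6758; exercise value = 0.0000 ≤ continuation, so V_0 = 11.6758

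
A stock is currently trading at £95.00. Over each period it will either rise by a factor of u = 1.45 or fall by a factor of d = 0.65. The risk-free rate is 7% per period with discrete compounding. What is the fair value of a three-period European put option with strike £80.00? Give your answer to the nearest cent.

£11.04

Risk-neutral probability p = (1 + 0.07 − 0.65)/(1.45 − 0.65) = 0.4200/0.8000 = 0.5250
Terminal stock prices: S_uuu = 289.6, S_uud = 129.8, S_udd = 58.2, S_ddd = 26.09
Terminal payoffs (K − S): max(-209.6, 0) = 0, max(-49.83, 0) = 0, max(21.8, 0) = 21.8, max(53.91, 0) = 53.91
Node uu (S = 199.7): V_uu = 1/1.07·[0.5250·0.0000 + 0.4750·0.0000] = 0.0000
Node ud (S = 89.54): V_ud = 1/1.07·[0.5250·0.0000 + 0.4750·21.8006] = 9.6778
Node dd (S = 40.14): V_dd = 1/1.07·[0.5250·21.8006 + 0.4750·53.9106] = 34.6289
Node u (S = 137.8): V_u = 1/1.07·[0.5250·0.0000 + 0.4750·9.6778] = 4.2962
Node d (S = 61.75): V_d = 1/1.07·[0.5250·9.6778 + 0.4750·34.6289] = 20.1211
Node 0 (S = 95): V_0 = 1/1.07·[0.5250·4.2962 + 0.4750·20.1211] = 11.0402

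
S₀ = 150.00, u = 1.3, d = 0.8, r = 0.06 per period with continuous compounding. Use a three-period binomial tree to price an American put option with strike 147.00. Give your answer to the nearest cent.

Risk-neutral probability p = (e^0.06 − 0.8)/(1.3 − 0.8) = 0.2618/0.5000 = 0.5237
Terminal stock prices: S_uuu = 329.6, S_uud = 202.8, S_udd = 124.8, S_ddd = 76.8
Terminal payoffs (K − S): max(-182.6, 0) = 0, max(-55.8, 0) = 0, max(22.2, 0) = 22.2, max(70.2, 0) = 70.2
Node uu (S = 253.5): continuation = e^(−0.06)·[0.5237·0.0000 + 0.4763·0.0000] = 0.0000; exercise value = 0.0000 ≤ continuation, so V_uu = 0.0000
Node ud (S = 156): continuation = e^(−0.06)·[0.5237·0.0000 + 0.4763·22.2000] = 9.9586; exercise value = 0.0000 ≤ continuation, so V_ud = 9.9586
Node dd (S = 96): continuation = e^(−0.06)·[0.5237·22.2000 + 0.4763·70.2000] = 42.4394; exercise value = 51.0000 > continuation, so V_dd = 51.0000 (exercise)
Node u (S = 195): continuation = e^(−0.06)·[0.5237·0.0000 + 0.4763·9.9586] = 4.4673; exercise value = 0.0000 ≤ continuation, so V_u = 4.4673
Node d (S = 120): continuation = e^(−0.06)·[0.5237·9.9586 + 0.4763·51.0000] = 27.7894; exercise value = 27.0000 ≤ continuation, so V_d = 27.7894
Node 0 (S = 150): continuation = e^(−0.06)·[0.5237·4.4673 + 0.4763·27.7894] = 14.6691; exercise value = 0.0000 ≤ continuation, so V_0 = 14.6691

14.67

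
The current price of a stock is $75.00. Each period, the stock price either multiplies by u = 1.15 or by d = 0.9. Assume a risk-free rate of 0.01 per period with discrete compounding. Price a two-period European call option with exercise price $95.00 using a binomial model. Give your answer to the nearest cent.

Risk-neutral probability p = (1 + 0.01 − 0.9)/(1.15 − 0.9) = 0.1100/0.2500 = 0.4400
Terminal stock prices: S_uu = 99.19, S_ud = 77.62, S_dd = 60.75
Terminal payoffs (S − K): max(4.187, 0) = 4.187, max(-17.38, 0) = 0, max(-34.25, 0) = 0
Node u (S = 86.25): V_u = 1/1.01·[0.4400·4.1875 + 0.5600·0.0000] = 1.8243
Node d (S = 67.5): V_d = 1/1.01·[0.4400·0.0000 + 0.5600·0.0000] = 0.0000
Node 0 (S = 75): V_0 = 1/1.01·[0.4400·1.8243 + 0.5600·0.0000] = 0.7947

$0.79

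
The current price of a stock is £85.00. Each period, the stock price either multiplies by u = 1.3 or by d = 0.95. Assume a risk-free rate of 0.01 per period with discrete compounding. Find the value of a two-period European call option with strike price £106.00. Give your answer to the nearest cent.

£1.08

Risk-neutral probability p = (1 + 0.01 − 0.95)/(1.3 − 0.95) = 0.0600/0.3500 = 0.1714
Terminal stock prices: S_uu = 143.7, S_ud = 105, S_dd = 76.71
Terminal payoffs (S − K): max(37.65, 0) = 37.65, max(-1.025, 0) = 0, max(-29.29, 0) = 0
Node u (S = 110.5): V_u = 1/1.01·[0.1714·37.6500 + 0.8286·0.0000] = 6.3904
Node d (S = 80.75): V_d = 1/1.01·[0.1714·0.0000 + 0.8286·0.0000] = 0.0000
Node 0 (S = 85): V_0 = 1/1.01·[0.1714·6.3904 + 0.8286·0.0000] = 1.0846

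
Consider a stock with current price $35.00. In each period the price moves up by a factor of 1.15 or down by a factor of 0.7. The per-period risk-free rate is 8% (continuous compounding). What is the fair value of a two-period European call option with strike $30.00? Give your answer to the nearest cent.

Risk-neutral probability p = (e^0.08 − 0.7)/(1.15 − 0.7) = 0.3833/0.4500 = 0.8517
Terminal stock prices: S_uu = 46.29, S_ud = 28.17, S_dd = 17.15
Terminal payoffs (S − K): max(16.29, 0) = 16.29, max(-1.825, 0) = 0, max(-12.85, 0) = 0
Node u (S = 40.25): V_u = e^(−0.08)·[0.8517·16.2875 + 0.1483·0.0000] = 12.8063
Node d (S = 24.5): V_d = e^(−0.08)·[0.8517·0.0000 + 0.1483·0.0000] = 0.0000
Node 0 (S = 35): V_0 = e^(−0.08)·[0.8517·12.8063 + 0.1483·0.0000] = 10.0691

$10.07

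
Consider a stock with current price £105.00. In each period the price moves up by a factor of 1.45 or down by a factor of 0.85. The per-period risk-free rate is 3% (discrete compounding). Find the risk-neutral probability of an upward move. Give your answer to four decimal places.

Risk-neutral probability p = (1 + 0.03 − 0.85)/(1.45 − 0.85) = 0.1800/0.6000 = 0.3000

p = 0.3000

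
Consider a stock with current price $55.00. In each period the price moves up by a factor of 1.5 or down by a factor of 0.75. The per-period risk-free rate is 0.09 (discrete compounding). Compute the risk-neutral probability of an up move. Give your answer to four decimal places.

Risk-neutral probability p = (1 + 0.09 − 0.75)/(1.5 − 0.75) = 0.3400/0.7500 = 0.4533

p = 0.4533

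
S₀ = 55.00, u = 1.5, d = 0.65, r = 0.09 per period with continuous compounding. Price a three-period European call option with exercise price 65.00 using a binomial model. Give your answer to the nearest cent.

17.75

Risk-neutral probability p = (e^0.09 − 0.65)/(1.5 − 0.65) = 0.4442/0.8500 = 0.5226
Terminal stock prices: S_uuu = 185.6, S_uud = 80.44, S_udd = 34.86, S_ddd = 15.1
Terminal payoffs (S − K): max(120.6, 0) = 120.6, max(15.44, 0) = 15.44, max(-30.14, 0) = 0, max(-49.9, 0) = 0
Node uu (S = 123.8): V_uu = e^(−0.09)·[0.5226·120.6250 + 0.4774·15.4375] = 64.3445
Node ud (S = 53.62): V_ud = e^(−0.09)·[0.5226·15.4375 + 0.4774·0.0000] = 7.3727
Node dd (S = 23.24): V_dd = e^(−0.09)·[0.5226·0.0000 + 0.4774·0.0000] = 0.0000
Node u (S = 82.5): V_u = e^(−0.09)·[0.5226·64.3445 + 0.4774·7.3727] = 33.9468
Node d (S = 35.75): V_d = e^(−0.09)·[0.5226·7.3727 + 0.4774·0.0000] = 3.5211
Node 0 (S = 55): V_0 = e^(−0.09)·[0.5226·33.9468 + 0.4774·3.5211] = 17.7488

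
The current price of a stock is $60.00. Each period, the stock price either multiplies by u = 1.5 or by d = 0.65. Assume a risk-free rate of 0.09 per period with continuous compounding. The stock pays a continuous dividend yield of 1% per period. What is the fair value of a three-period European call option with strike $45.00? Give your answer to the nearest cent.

Per-period risk-free factor R = e^0.09 = 1.0942; dividend-adjusted growth = e^(0.09−0.01) = 1.0833.
Risk-neutral probability p = (1.0833 − 0.65)/(1.5 − 0.65) = 0.4333/0.8500 = 0.5097
Terminal stock prices: S_uuu = 202.5, S_uud = 87.75, S_udd = 38.03, S_ddd = 16.48
Terminal payoffs (S − K): max(157.5, 0) = 157.5, max(42.75, 0) = 42.75, max(-6.975, 0) = 0, max(-28.52, 0) = 0
Node uu (S = 135): V_uu = e^(−0.09)·[0.5097·157.5000 + 0.4903·42.7500] = 92.5298
Node ud (S = 58.5): V_ud = e^(−0.09)·[0.5097·42.7500 + 0.4903·0.0000] = 19.9162
Node dd (S = 25.35): V_dd = e^(−0.09)·[0.5097·0.0000 + 0.4903·0.0000] = 0.0000
Node u (S = 90): V_u = e^(−0.09)·[0.5097·92.5298 + 0.4903·19.9162] = 52.0310
Node d (S = 39): V_d = e^(−0.09)·[0.5097·19.9162 + 0.4903·0.0000] = 9.2785
Node 0 (S = 60): V_0 = e^(−0.09)·[0.5097·52.0310 + 0.4903·9.2785] = 28.3973

$28.40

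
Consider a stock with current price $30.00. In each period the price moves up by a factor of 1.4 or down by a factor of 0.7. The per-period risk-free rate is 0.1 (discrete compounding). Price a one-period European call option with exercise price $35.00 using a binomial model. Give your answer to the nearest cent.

Risk-neutral probability p = (1 + 0.1 − 0.7)/(1.4 − 0.7) = 0.4000/0.7000 = 0.5714
Terminal stock prices: S_u = 42, S_d = 21
Terminal payoffs (S − K): max(7, 0) = 7, max(-14, 0) = 0
Node 0 (S = 30): V_0 = 1/1.1·[0.5714·7.0000 + 0.4286·0.0000] = 3.6364

$3.64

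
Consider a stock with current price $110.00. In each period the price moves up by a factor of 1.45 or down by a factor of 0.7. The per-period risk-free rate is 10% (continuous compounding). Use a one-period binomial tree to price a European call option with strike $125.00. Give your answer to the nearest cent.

$16.86

Risk-neutral probability p = (e^0.1 − 0.7)/(1.45 − 0.7) = 0.4052/0.7500 = 0.5402
Terminal stock prices: S_u = 159.5, S_d = 77
Terminal payoffs (S − K): max(34.5, 0) = 34.5, max(-48, 0) = 0
Node 0 (S = 110): V_0 = e^(−0.1)·[0.5402·34.5000 + 0.4598·0.0000] = 16.8642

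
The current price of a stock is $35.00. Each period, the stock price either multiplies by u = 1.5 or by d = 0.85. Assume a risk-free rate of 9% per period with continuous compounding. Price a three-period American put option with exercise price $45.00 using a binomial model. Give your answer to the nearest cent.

$10.00

Risk-neutral probability p = (e^0.09 − 0.85)/(1.5 − 0.85) = 0.2442/0.6500 = 0.3757
Terminal stock prices: S_uuu = 118.1, S_uud = 66.94, S_udd = 37.93, S_ddd = 21.49
Terminal payoffs (K − S): max(-73.12, 0) = 0, max(-21.94, 0) = 0, max(7.069, 0) = 7.069, max(23.51, 0) = 23.51
Node uu (S = 78.75): continuation = e^(−0.09)·[0.3757·0.0000 + 0.6243·0.0000] = 0.0000; exercise value = 0.0000 ≤ continuation, so V_uu = 0.0000
Node ud (S = 44.62): continuation = e^(−0.09)·[0.3757·0.0000 + 0.6243·7.0688] = 4.0335; exercise value = 0.3750 ≤ continuation, so V_ud = 4.0335
Node dd (S = 25.29): continuation = e^(−0.09)·[0.3757·7.0688 + 0.6243·23.5056] = 15.8394; exercise value = 19.7125 > continuation, so V_dd = 19.7125 (exercise)
Node u (S = 52.5): continuation = e^(−0.09)·[0.3757·0.0000 + 0.6243·4.0335] = 2.3016; exercise value = 0.0000 ≤ continuation, so V_u = 2.3016
Node d (S = 29.75): continuation = e^(−0.09)·[0.3757·4.0335 + 0.6243·19.7125] = 12.6329; exercise value = 15.2500 > continuation, so V_d = 15.2500 (exercise)
Node 0 (S = 35): continuation = e^(−0.09)·[0.3757·2.3016 + 0.6243·15.2500] = 9.4920; exercise value = 10.0000 > continuation, so V_0 = 10.0000 (exercise)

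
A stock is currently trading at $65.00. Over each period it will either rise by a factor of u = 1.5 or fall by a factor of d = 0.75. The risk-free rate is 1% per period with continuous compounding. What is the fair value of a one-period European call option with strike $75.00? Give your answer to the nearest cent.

$7.72

Risk-neutral probability p = (e^0.01 − 0.75)/(1.5 − 0.75) = 0.2601/0.7500 = 0.3467
Terminal stock prices: S_u = 97.5, S_d = 48.75
Terminal payoffs (S − K): max(22.5, 0) = 22.5, max(-26.25, 0) = 0
Node 0 (S = 65): V_0 = e^(−0.01)·[0.3467·22.5000 + 0.6533·0.0000] = 7.7239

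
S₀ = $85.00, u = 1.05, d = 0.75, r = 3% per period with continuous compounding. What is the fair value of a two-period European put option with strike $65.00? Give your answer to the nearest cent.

Risk-neutral probability p = (e^0.03 − 0.75)/(1.05 − 0.75) = 0.2805/0.3000 = 0.9348
Terminal stock prices: S_uu = 93.71, S_ud = 66.94, S_dd = 47.81
Terminal payoffs (K − S): max(-28.71, 0) = 0, max(-1.938, 0) = 0, max(17.19, 0) = 17.19
Node u (S = 89.25): V_u = e^(−0.03)·[0.9348·0.0000 + 0.0652·0.0000] = 0.0000
Node d (S = 63.75): V_d = e^(−0.03)·[0.9348·0.0000 + 0.0652·17.1875] = 1.0867
Node 0 (S = 85): V_0 = e^(−0.03)·[0.9348·0.0000 + 0.0652·1.0867] = 0.0687

$0.07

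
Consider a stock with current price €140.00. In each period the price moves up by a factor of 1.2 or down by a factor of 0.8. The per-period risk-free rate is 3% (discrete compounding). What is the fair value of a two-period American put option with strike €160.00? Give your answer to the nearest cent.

Risk-neutral probability p = (1 + 0.03 − 0.8)/(1.2 − 0.8) = 0.2300/0.4000 = 0.5750
Terminal stock prices: S_uu = 201.6, S_ud = 134.4, S_dd = 89.6
Terminal payoffs (K − S): max(-41.6, 0) = 0, max(25.6, 0) = 25.6, max(70.4, 0) = 70.4
Node u (S = 168): continuation = 1/1.03·[0.5750·0.0000 + 0.4250·25.6000] = 10.5631; exercise value = 0.0000 ≤ continuation, so V_u = 10.5631
Node d (S = 112): continuation = 1/1.03·[0.5750·25.6000 + 0.4250·70.4000] = 43.3398; exercise value = 48.0000 > continuation, so V_d = 48.0000 (exercise)
Node 0 (S = 140): continuation = 1/1.03·[0.5750·10.5631 + 0.4250·48.0000] = 25.7027; exercise value = 20.0000 ≤ continuation, so V_0 = 25.7027

€25.70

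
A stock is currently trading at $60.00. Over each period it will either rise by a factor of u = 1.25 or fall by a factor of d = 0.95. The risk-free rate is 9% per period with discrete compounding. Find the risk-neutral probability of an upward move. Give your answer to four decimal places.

Risk-neutral probability p = (1 + 0.09 − 0.95)/(1.25 − 0.95) = 0.1400/0.3000 = 0.4667

p = 0.4667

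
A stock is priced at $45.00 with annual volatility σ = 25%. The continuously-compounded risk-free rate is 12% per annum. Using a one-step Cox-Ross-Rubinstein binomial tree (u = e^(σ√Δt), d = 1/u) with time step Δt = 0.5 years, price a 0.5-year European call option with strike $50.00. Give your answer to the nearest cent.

$2.20

CRR parameters: u = e^(σ√Δt) = e^(0.25·√0.5) = 1.1934, d = 1/u = 0.8380
Per-period rate: rΔt = 0.12·0.5 = 0.06, so R = e^0.06 = 1.0618
Risk-neutral probability p = (e^0.06 − 0.8380)/(1.1934 − 0.8380) = 0.2239/0.3554 = 0.6299
Terminal stock prices: S_u = 53.7, S_d = 37.71
Terminal payoffs (S − K): max(3.701, 0) = 3.701, max(-12.29, 0) = 0
Node 0 (S = 45): V_0 = e^(−0.06)·[0.6299·3.7014 + 0.3701·0.0000] = 2.1958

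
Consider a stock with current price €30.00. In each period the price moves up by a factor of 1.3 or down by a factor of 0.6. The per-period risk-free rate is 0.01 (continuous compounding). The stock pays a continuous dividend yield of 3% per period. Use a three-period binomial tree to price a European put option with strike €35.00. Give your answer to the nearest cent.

€11.35

Per-period risk-free factor R = e^0.01 = 1.0101; dividend-adjusted growth = e^(0.01−0.03) = 0.9802.
Risk-neutral probability p = (0.9802 − 0.6)/(1.3 − 0.6) = 0.3802/0.7000 = 0.5431
Terminal stock prices: S_uuu = 65.91, S_uud = 30.42, S_udd = 14.04, S_ddd = 6.48
Terminal payoffs (K − S): max(-30.91, 0) = 0, max(4.58, 0) = 4.58, max(20.96, 0) = 20.96, max(28.52, 0) = 28.52
Node uu (S = 50.7): V_uu = e^(−0.01)·[0.5431·0.0000 + 0.4569·4.5800] = 2.0716
Node ud (S = 23.4): V_ud = e^(−0.01)·[0.5431·4.5800 + 0.4569·20.9600] = 11.9433
Node dd (S = 10.8): V_dd = e^(−0.01)·[0.5431·20.9600 + 0.4569·28.5200] = 24.1709
Node u (S = 39): V_u = e^(−0.01)·[0.5431·2.0716 + 0.4569·11.9433] = 6.5161
Node d (S = 18): V_d = e^(−0.01)·[0.5431·11.9433 + 0.4569·24.1709] = 17.3552
Node 0 (S = 30): V_0 = e^(−0.01)·[0.5431·6.5161 + 0.4569·17.3552] = 11.3539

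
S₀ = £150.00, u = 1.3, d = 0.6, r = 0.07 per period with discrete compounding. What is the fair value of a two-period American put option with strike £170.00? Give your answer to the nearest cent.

Risk-neutral probability p = (1 + 0.07 − 0.6)/(1.3 − 0.6) = 0.4700/0.7000 = 0.6714
Terminal stock prices: S_uu = 253.5, S_ud = 117, S_dd = 54
Terminal payoffs (K − S): max(-83.5, 0) = 0, max(53, 0) = 53, max(116, 0) = 116
Node u (S = 195): continuation = 1/1.07·[0.6714·0.0000 + 0.3286·53.0000] = 16.2750; exercise value = 0.0000 ≤ continuation, so V_u = 16.2750
Node d (S = 90): continuation = 1/1.07·[0.6714·53.0000 + 0.3286·116.0000] = 68.8785; exercise value = 80.0000 > continuation, so V_d = 80.0000 (exercise)
Node 0 (S = 150): continuation = 1/1.07·[0.6714·16.2750 + 0.3286·80.0000] = 34.7787; exercise value = 20.0000 ≤ continuation, so V_0 = 34.7787

£34.78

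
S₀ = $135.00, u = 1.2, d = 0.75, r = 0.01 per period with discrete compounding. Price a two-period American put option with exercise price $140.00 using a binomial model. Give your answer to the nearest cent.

$20.62

Risk-neutral probability p = (1 + 0.01 − 0.75)/(1.2 − 0.75) = 0.2600/0.4500 = 0.5778
Terminal stock prices: S_uu = 194.4, S_ud = 121.5, S_dd = 75.94
Terminal payoffs (K − S): max(-54.4, 0) = 0, max(18.5, 0) = 18.5, max(64.06, 0) = 64.06
Node u (S = 162): continuation = 1/1.01·[0.5778·0.0000 + 0.4222·18.5000] = 7.7338; exercise value = 0.0000 ≤ continuation, so V_u = 7.7338
Node d (S = 101.2): continuation = 1/1.01·[0.5778·18.5000 + 0.4222·64.0625] = 37.3639; exercise value = 38.7500 > continuation, so V_d = 38.7500 (exercise)
Node 0 (S = 135): continuation = 1/1.01·[0.5778·7.7338 + 0.4222·38.7500] = 20.6233; exercise value = 5.0000 ≤ continuation, so V_0 = 20.6233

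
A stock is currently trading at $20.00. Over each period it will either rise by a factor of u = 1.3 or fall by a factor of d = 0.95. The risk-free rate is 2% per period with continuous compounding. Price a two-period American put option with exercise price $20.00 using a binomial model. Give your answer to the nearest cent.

$1.20

Risk-neutral probability p = (e^0.02 − 0.95)/(1.3 − 0.95) = 0.0702/0.3500 = 0.2006
Terminal stock prices: S_uu = 33.8, S_ud = 24.7, S_dd = 18.05
Terminal payoffs (K − S): max(-13.8, 0) = 0, max(-4.7, 0) = 0, max(1.95, 0) = 1.95
Node u (S = 26): continuation = e^(−0.02)·[0.2006·0.0000 + 0.7994·0.0000] = 0.0000; exercise value = 0.0000 ≤ continuation, so V_u = 0.0000
Node d (S = 19): continuation = e^(−0.02)·[0.2006·0.0000 + 0.7994·1.9500] = 1.5280; exercise value = 1.0000 ≤ continuation, so V_d = 1.5280
Node 0 (S = 20): continuation = e^(−0.02)·[0.2006·0.0000 + 0.7994·1.5280] = 1.1973; exercise value = 0.0000 ≤ continuation, so V_0 = 1.1973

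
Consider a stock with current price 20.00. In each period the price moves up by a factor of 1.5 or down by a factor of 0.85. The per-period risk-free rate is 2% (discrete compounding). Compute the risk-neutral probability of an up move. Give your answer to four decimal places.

Risk-neutral probability p = (1 + 0.02 − 0.85)/(1.5 − 0.85) = 0.1700/0.6500 = 0.2615

p = 0.2615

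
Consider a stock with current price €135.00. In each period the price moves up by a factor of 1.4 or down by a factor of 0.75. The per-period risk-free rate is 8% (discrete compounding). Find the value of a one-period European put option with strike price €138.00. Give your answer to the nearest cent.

Risk-neutral probability p = (1 + 0.08 − 0.75)/(1.4 − 0.75) = 0.3300/0.6500 = 0.5077
Terminal stock prices: S_u = 189, S_d = 101.2
Terminal payoffs (K − S): max(-51, 0) = 0, max(36.75, 0) = 36.75
Node 0 (S = 135): V_0 = 1/1.08·[0.5077·0.0000 + 0.4923·36.7500] = 16.7521

€16.75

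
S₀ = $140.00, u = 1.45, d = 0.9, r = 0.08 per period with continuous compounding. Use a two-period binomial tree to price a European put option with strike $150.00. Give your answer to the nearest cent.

$13.87

Risk-neutral probability p = (e^0.08 − 0.9)/(1.45 − 0.9) = 0.1833/0.5500 = 0.3332
Terminal stock prices: S_uu = 294.4, S_ud = 182.7, S_dd = 113.4
Terminal payoffs (K − S): max(-144.4, 0) = 0, max(-32.7, 0) = 0, max(36.6, 0) = 36.6
Node u (S = 203): V_u = e^(−0.08)·[0.3332·0.0000 + 0.6668·0.0000] = 0.0000
Node d (S = 126): V_d = e^(−0.08)·[0.3332·0.0000 + 0.6668·36.6000] = 22.5269
Node 0 (S = 140): V_0 = e^(−0.08)·[0.3332·0.0000 + 0.6668·22.5269] = 13.8650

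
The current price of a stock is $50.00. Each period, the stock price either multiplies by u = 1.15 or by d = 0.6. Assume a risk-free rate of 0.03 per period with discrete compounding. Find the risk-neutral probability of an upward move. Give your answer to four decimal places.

p = 0.7818

Risk-neutral probability p = (1 + 0.03 − 0.6)/(1.15 − 0.6) = 0.4300/0.5500 = 0.7818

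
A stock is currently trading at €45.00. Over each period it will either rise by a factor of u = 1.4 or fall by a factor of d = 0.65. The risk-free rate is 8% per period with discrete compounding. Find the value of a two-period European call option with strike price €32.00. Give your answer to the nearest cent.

€19.59

Risk-neutral probability p = (1 + 0.08 − 0.65)/(1.4 − 0.65) = 0.4300/0.7500 = 0.5733
Terminal stock prices: S_uu = 88.2, S_ud = 40.95, S_dd = 19.01
Terminal payoffs (S − K): max(56.2, 0) = 56.2, max(8.95, 0) = 8.95, max(-12.99, 0) = 0
Node u (S = 63): V_u = 1/1.08·[0.5733·56.2000 + 0.4267·8.9500] = 33.3704
Node d (S = 29.25): V_d = 1/1.08·[0.5733·8.9500 + 0.4267·0.0000] = 4.7512
Node 0 (S = 45): V_0 = 1/1.08·[0.5733·33.3704 + 0.4267·4.7512] = 19.5922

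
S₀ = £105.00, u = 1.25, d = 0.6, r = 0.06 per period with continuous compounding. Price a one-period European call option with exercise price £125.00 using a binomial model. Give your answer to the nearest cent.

£4.18

Risk-neutral probability p = (e^0.06 − 0.6)/(1.25 − 0.6) = 0.4618/0.6500 = 0.7105
Terminal stock prices: S_u = 131.2, S_d = 63
Terminal payoffs (S − K): max(6.25, 0) = 6.25, max(-62, 0) = 0
Node 0 (S = 105): V_0 = e^(−0.06)·[0.7105·6.2500 + 0.2895·0.0000] = 4.1821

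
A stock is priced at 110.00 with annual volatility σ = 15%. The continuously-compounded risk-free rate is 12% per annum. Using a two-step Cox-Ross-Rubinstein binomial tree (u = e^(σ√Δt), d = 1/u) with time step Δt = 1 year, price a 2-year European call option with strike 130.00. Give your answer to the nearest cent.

11.41

CRR parameters: u = e^(σ√Δt) = e^(0.15·√1) = 1.1618, d = 1/u = 0.8607
Per-period rate: rΔt = 0.12·1 = 0.12, so R = e^0.12 = 1.1275
Risk-neutral probability p = (e^0.12 − 0.8607)/(1.1618 − 0.8607) = 0.2668/0.3011 = 0.8860
Terminal stock prices: S_uu = 148.5, S_ud = 110, S_dd = 81.49
Terminal payoffs (S − K): max(18.48, 0) = 18.48, max(-20, 0) = 0, max(-48.51, 0) = 0
Node u (S = 127.8): V_u = e^(−0.12)·[0.8860·18.4845 + 0.1140·0.0000] = 14.5248
Node d (S = 94.68): V_d = e^(−0.12)·[0.8860·0.0000 + 0.1140·0.0000] = 0.0000
Node 0 (S = 110): V_0 = e^(−0.12)·[0.8860·14.5248 + 0.1140·0.0000] = 11.4134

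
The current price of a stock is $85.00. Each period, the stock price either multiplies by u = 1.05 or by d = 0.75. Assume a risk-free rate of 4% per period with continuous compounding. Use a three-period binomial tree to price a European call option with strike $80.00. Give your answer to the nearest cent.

$14.86

Risk-neutral probability p = (e^0.04 − 0.75)/(1.05 − 0.75) = 0.2908/0.3000 = 0.9694
Terminal stock prices: S_uuu = 98.4, S_uud = 70.28, S_udd = 50.2, S_ddd = 35.86
Terminal payoffs (S − K): max(18.4, 0) = 18.4, max(-9.716, 0) = 0, max(-29.8, 0) = 0, max(-44.14, 0) = 0
Node uu (S = 93.71): V_uu = e^(−0.04)·[0.9694·18.3981 + 0.0306·0.0000] = 17.1353
Node ud (S = 66.94): V_ud = e^(−0.04)·[0.9694·0.0000 + 0.0306·0.0000] = 0.0000
Node dd (S = 47.81): V_dd = e^(−0.04)·[0.9694·0.0000 + 0.0306·0.0000] = 0.0000
Node u (S = 89.25): V_u = e^(−0.04)·[0.9694·17.1353 + 0.0306·0.0000] = 15.9591
Node d (S = 63.75): V_d = e^(−0.04)·[0.9694·0.0000 + 0.0306·0.0000] = 0.0000
Node 0 (S = 85): V_0 = e^(−0.04)·[0.9694·15.9591 + 0.0306·0.0000] = 14.8637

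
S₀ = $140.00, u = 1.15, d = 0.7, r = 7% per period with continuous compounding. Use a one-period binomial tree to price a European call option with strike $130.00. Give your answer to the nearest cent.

$23.93

Risk-neutral probability p = (e^0.07 − 0.7)/(1.15 − 0.7) = 0.3725/0.4500 = 0.8278
Terminal stock prices: S_u = 161, S_d = 98
Terminal payoffs (S − K): max(31, 0) = 31, max(-32, 0) = 0
Node 0 (S = 140): V_0 = e^(−0.07)·[0.8278·31.0000 + 0.1722·0.0000] = 23.9268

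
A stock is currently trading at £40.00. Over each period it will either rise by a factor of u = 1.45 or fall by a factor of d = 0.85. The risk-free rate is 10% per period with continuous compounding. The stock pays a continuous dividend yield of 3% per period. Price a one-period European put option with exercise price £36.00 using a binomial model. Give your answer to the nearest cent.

Per-period risk-free factor R = e^0.1 = 1.1052; dividend-adjusted growth = e^(0.1−0.03) = 1.0725.
Risk-neutral probability p = (1.0725 − 0.85)/(1.45 − 0.85) = 0.2225/0.6000 = 0.3708
Terminal stock prices: S_u = 58, S_d = 34
Terminal payoffs (K − S): max(-22, 0) = 0, max(2, 0) = 2
Node 0 (S = 40): V_0 = e^(−0.1)·[0.3708·0.0000 + 0.6292·2.0000] = 1.1386

£1.14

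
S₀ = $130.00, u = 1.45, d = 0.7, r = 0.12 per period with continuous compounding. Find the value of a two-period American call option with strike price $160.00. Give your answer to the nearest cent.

Risk-neutral probability p = (e^0.12 − 0.7)/(1.45 − 0.7) = 0.4275/0.7500 = 0.5700
Terminal stock prices: S_uu = 273.3, S_ud = 131.9, S_dd = 63.7
Terminal payoffs (S − K): max(113.3, 0) = 113.3, max(-28.05, 0) = 0, max(-96.3, 0) = 0
Node u (S = 188.5): continuation = e^(−0.12)·[0.5700·113.3250 + 0.4300·0.0000] = 57.2904; exercise value = 28.5000 ≤ continuation, so V_u = 57.2904
Node d (S = 91): continuation = e^(−0.12)·[0.5700·0.0000 + 0.4300·0.0000] = 0.0000; exercise value = 0.0000 ≤ continuation, so V_d = 0.0000
Node 0 (S = 130): continuation = e^(−0.12)·[0.5700·57.2904 + 0.4300·0.0000] = 28.9627; exercise value = 0.0000 ≤ continuation, so V_0 = 28.9627

$28.96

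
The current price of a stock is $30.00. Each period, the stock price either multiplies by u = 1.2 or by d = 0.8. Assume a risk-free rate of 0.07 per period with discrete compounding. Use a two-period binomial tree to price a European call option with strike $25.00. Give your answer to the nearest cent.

$8.70

Risk-neutral probability p = (1 + 0.07 − 0.8)/(1.2 − 0.8) = 0.2700/0.4000 = 0.6750
Terminal stock prices: S_uu = 43.2, S_ud = 28.8, S_dd = 19.2
Terminal payoffs (S − K): max(18.2, 0) = 18.2, max(3.8, 0) = 3.8, max(-5.8, 0) = 0
Node u (S = 36): V_u = 1/1.07·[0.6750·18.2000 + 0.3250·3.8000] = 12.6355
Node d (S = 24): V_d = 1/1.07·[0.6750·3.8000 + 0.3250·0.0000] = 2.3972
Node 0 (S = 30): V_0 = 1/1.07·[0.6750·12.6355 + 0.3250·2.3972] = 8.6991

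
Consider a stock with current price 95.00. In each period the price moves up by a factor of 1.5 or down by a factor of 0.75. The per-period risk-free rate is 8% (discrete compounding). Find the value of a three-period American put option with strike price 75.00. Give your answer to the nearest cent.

5.80

Risk-neutral probability p = (1 + 0.08 − 0.75)/(1.5 − 0.75) = 0.3300/0.7500 = 0.4400
Terminal stock prices: S_uuu = 320.6, S_uud = 160.3, S_udd = 80.16, S_ddd = 40.08
Terminal payoffs (K − S): max(-245.6, 0) = 0, max(-85.31, 0) = 0, max(-5.156, 0) = 0, max(34.92, 0) = 34.92
Node uu (S = 213.8): continuation = 1/1.08·[0.4400·0.0000 + 0.5600·0.0000] = 0.0000; exercise value = 0.0000 ≤ continuation, so V_uu = 0.0000
Node ud (S = 106.9): continuation = 1/1.08·[0.4400·0.0000 + 0.5600·0.0000] = 0.0000; exercise value = 0.0000 ≤ continuation, so V_ud = 0.0000
Node dd (S = 53.44): continuation = 1/1.08·[0.4400·0.0000 + 0.5600·34.9219] = 18.1076; exercise value = 21.5625 > continuation, so V_dd = 21.5625 (exercise)
Node u (S = 142.5): continuation = 1/1.08·[0.4400·0.0000 + 0.5600·0.0000] = 0.0000; exercise value = 0.0000 ≤ continuation, so V_u = 0.0000
Node d (S = 71.25): continuation = 1/1.08·[0.4400·0.0000 + 0.5600·21.5625] = 11.1806; exercise value = 3.7500 ≤ continuation, so V_d = 11.1806
Node 0 (S = 95): continuation = 1/1.08·[0.4400·0.0000 + 0.5600·11.1806] = 5.7973; exercise value = 0.0000 ≤ continuation, so V_0 = 5.7973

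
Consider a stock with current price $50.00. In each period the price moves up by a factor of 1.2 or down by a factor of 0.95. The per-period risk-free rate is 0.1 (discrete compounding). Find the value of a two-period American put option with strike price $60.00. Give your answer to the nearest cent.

$10.00

Risk-neutral probability p = (1 + 0.1 − 0.95)/(1.2 − 0.95) = 0.1500/0.2500 = 0.6000
Terminal stock prices: S_uu = 72, S_ud = 57, S_dd = 45.12
Terminal payoffs (K − S): max(-12, 0) = 0, max(3, 0) = 3, max(14.88, 0) = 14.88
Node u (S = 60): continuation = 1/1.1·[0.6000·0.0000 + 0.4000·3.0000] = 1.0909; exercise value = 0.0000 ≤ continuation, so V_u = 1.0909
Node d (S = 47.5): continuation = 1/1.1·[0.6000·3.0000 + 0.4000·14.8750] = 7.0455; exercise value = 12.5000 > continuation, so V_d = 12.5000 (exercise)
Node 0 (S = 50): continuation = 1/1.1·[0.6000·1.0909 + 0.4000·12.5000] = 5.1405; exercise value = 10.0000 > continuation, so V_0 = 10.0000 (exercise)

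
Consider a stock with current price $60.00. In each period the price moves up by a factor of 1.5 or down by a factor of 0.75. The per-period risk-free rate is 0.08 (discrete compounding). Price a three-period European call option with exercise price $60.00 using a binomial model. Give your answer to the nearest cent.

$20.29

Risk-neutral probability p = (1 + 0.08 − 0.75)/(1.5 − 0.75) = 0.3300/0.7500 = 0.4400
Terminal stock prices: S_uuu = 202.5, S_uud = 101.2, S_udd = 50.62, S_ddd = 25.31
Terminal payoffs (S − K): max(142.5, 0) = 142.5, max(41.25, 0) = 41.25, max(-9.375, 0) = 0, max(-34.69, 0) = 0
Node uu (S = 135): V_uu = 1/1.08·[0.4400·142.5000 + 0.5600·41.2500] = 79.4444
Node ud (S = 67.5): V_ud = 1/1.08·[0.4400·41.2500 + 0.5600·0.0000] = 16.8056
Node dd (S = 33.75): V_dd = 1/1.08·[0.4400·0.0000 + 0.5600·0.0000] = 0.0000
Node u (S = 90): V_u = 1/1.08·[0.4400·79.4444 + 0.5600·16.8056] = 41.0802
Node d (S = 45): V_d = 1/1.08·[0.4400·16.8056 + 0.5600·0.0000] = 6.8467
Node 0 (S = 60): V_0 = 1/1.08·[0.4400·41.0802 + 0.5600·6.8467] = 20.2865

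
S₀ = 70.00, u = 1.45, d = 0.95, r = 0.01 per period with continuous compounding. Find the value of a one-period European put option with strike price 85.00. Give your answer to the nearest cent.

16.12

Risk-neutral probability p = (e^0.01 − 0.95)/(1.45 − 0.95) = 0.0601/0.5000 = 0.1201
Terminal stock prices: S_u = 101.5, S_d = 66.5
Terminal payoffs (K − S): max(-16.5, 0) = 0, max(18.5, 0) = 18.5
Node 0 (S = 70): V_0 = e^(−0.01)·[0.1201·0.0000 + 0.8799·18.5000] = 16.1162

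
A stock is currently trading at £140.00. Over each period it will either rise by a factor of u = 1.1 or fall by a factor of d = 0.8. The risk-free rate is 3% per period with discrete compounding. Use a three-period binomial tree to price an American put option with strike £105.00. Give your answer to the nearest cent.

Risk-neutral probability p = (1 + 0.03 − 0.8)/(1.1 − 0.8) = 0.2300/0.3000 = 0.7667
Terminal stock prices: S_uuu = 186.3, S_uud = 135.5, S_udd = 98.56, S_ddd = 71.68
Terminal payoffs (K − S): max(-81.34, 0) = 0, max(-30.52, 0) = 0, max(6.44, 0) = 6.44, max(33.32, 0) = 33.32
Node uu (S = 169.4): continuation = 1/1.03·[0.7667·0.0000 + 0.2333·0.0000] = 0.0000; exercise value = 0.0000 ≤ continuation, so V_uu = 0.0000
Node ud (S = 123.2): continuation = 1/1.03·[0.7667·0.0000 + 0.2333·6.4400] = 1.4589; exercise value = 0.0000 ≤ continuation, so V_ud = 1.4589
Node dd (S = 89.6): continuation = 1/1.03·[0.7667·6.4400 + 0.2333·33.3200] = 12.3417; exercise value = 15.4000 > continuation, so V_dd = 15.4000 (exercise)
Node u (S = 154): continuation = 1/1.03·[0.7667·0.0000 + 0.2333·1.4589] = 0.3305; exercise value = 0.0000 ≤ continuation, so V_u = 0.3305
Node d (S = 112): continuation = 1/1.03·[0.7667·1.4589 + 0.2333·15.4000] = 4.5746; exercise value = 0.0000 ≤ continuation, so V_d = 4.5746
Node 0 (S = 140): continuation = 1/1.03·[0.7667·0.3305 + 0.2333·4.5746] = 1.2823; exercise value = 0.0000 ≤ continuation, so V_0 = 1.2823

£1.28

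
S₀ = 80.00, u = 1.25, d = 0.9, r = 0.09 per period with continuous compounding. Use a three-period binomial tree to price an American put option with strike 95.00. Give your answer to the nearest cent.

15.00

Risk-neutral probability p = (e^0.09 − 0.9)/(1.25 − 0.9) = 0.1942/0.3500 = 0.5548
Terminal stock prices: S_uuu = 156.2, S_uud = 112.5, S_udd = 81, S_ddd = 58.32
Terminal payoffs (K − S): max(-61.25, 0) = 0, max(-17.5, 0) = 0, max(14, 0) = 14, max(36.68, 0) = 36.68
Node uu (S = 125): continuation = e^(−0.09)·[0.5548·0.0000 + 0.4452·0.0000] = 0.0000; exercise value = 0.0000 ≤ continuation, so V_uu = 0.0000
Node ud (S = 90): continuation = e^(−0.09)·[0.5548·0.0000 + 0.4452·14.0000] = 5.6966; exercise value = 5.0000 ≤ continuation, so V_ud = 5.6966
Node dd (S = 64.8): continuation = e^(−0.09)·[0.5548·14.0000 + 0.4452·36.6800] = 22.0235; exercise value = 30.2000 > continuation, so V_dd = 30.2000 (exercise)
Node u (S = 100): continuation = e^(−0.09)·[0.5548·0.0000 + 0.4452·5.6966] = 2.3179; exercise value = 0.0000 ≤ continuation, so V_u = 2.3179
Node d (S = 72): continuation = e^(−0.09)·[0.5548·5.6966 + 0.4452·30.2000] = 15.1766; exercise value = 23.0000 > continuation, so V_d = 23.0000 (exercise)
Node 0 (S = 80): continuation = e^(−0.09)·[0.5548·2.3179 + 0.4452·23.0000] = 10.5339; exercise value = 15.0000 > continuation, so V_0 = 15.0000 (exercise)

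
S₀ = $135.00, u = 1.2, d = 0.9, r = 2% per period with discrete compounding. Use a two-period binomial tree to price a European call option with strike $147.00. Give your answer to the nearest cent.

Risk-neutral probability p = (1 + 0.02 − 0.9)/(1.2 − 0.9) = 0.1200/0.3000 = 0.4000
Terminal stock prices: S_uu = 194.4, S_ud = 145.8, S_dd = 109.4
Terminal payoffs (S − K): max(47.4, 0) = 47.4, max(-1.2, 0) = 0, max(-37.65, 0) = 0
Node u (S = 162): V_u = 1/1.02·[0.4000·47.4000 + 0.6000·0.0000] = 18.5882
Node d (S = 121.5): V_d = 1/1.02·[0.4000·0.0000 + 0.6000·0.0000] = 0.0000
Node 0 (S = 135): V_0 = 1/1.02·[0.4000·18.5882 + 0.6000·0.0000] = 7.2895

$7.29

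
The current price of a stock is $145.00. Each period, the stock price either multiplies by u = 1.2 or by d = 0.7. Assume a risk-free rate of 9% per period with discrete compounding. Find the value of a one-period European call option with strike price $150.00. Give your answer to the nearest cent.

$17.17

Risk-neutral probability p = (1 + 0.09 − 0.7)/(1.2 − 0.7) = 0.3900/0.5000 = 0.7800
Terminal stock prices: S_u = 174, S_d = 101.5
Terminal payoffs (S − K): max(24, 0) = 24, max(-48.5, 0) = 0
Node 0 (S = 145): V_0 = 1/1.09·[0.7800·24.0000 + 0.2200·0.0000] = 17.1743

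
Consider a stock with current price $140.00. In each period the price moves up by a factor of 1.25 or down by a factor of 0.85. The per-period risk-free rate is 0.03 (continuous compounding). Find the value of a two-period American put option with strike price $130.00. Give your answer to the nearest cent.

Risk-neutral probability p = (e^0.03 − 0.85)/(1.25 − 0.85) = 0.1805/0.4000 = 0.4511
Terminal stock prices: S_uu = 218.8, S_ud = 148.8, S_dd = 101.1
Terminal payoffs (K − S): max(-88.75, 0) = 0, max(-18.75, 0) = 0, max(28.85, 0) = 28.85
Node u (S = 175): continuation = e^(−0.03)·[0.4511·0.0000 + 0.5489·0.0000] = 0.0000; exercise value = 0.0000 ≤ continuation, so V_u = 0.0000
Node d (S = 119): continuation = e^(−0.03)·[0.4511·0.0000 + 0.5489·28.8500] = 15.3667; exercise value = 11.0000 ≤ continuation, so V_d = 15.3667
Node 0 (S = 140): continuation = e^(−0.03)·[0.4511·0.0000 + 0.5489·15.3667] = 8.1850; exercise value = 0.0000 ≤ continuation, so V_0 = 8.1850

$8.18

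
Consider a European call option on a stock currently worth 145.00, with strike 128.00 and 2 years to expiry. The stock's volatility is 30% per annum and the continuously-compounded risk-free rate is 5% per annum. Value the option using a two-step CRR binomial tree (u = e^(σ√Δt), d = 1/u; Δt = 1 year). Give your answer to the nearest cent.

39.71

CRR parameters: u = e^(σ√Δt) = e^(0.3·√1) = 1.3499, d = 1/u = 0.7408
Per-period rate: rΔt = 0.05·1 = 0.05, so R = e^0.05 = 1.0513
Risk-neutral probability p = (e^0.05 − 0.7408)/(1.3499 − 0.7408) = 0.3105/0.6090 = 0.5097
Terminal stock prices: S_uu = 264.2, S_ud = 145, S_dd = 79.58
Terminal payoffs (S − K): max(136.2, 0) = 136.2, max(17, 0) = 17, max(-48.42, 0) = 0
Node u (S = 195.7): V_u = e^(−0.05)·[0.5097·136.2072 + 0.4903·17.0000] = 73.9722
Node d (S = 107.4): V_d = e^(−0.05)·[0.5097·17.0000 + 0.4903·0.0000] = 8.2430
Node 0 (S = 145): V_0 = e^(−0.05)·[0.5097·73.9722 + 0.4903·8.2430] = 39.7118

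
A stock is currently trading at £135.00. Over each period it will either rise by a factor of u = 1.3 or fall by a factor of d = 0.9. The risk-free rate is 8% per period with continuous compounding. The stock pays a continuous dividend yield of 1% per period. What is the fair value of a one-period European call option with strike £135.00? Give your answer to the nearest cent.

Per-period risk-free factor R = e^0.08 = 1.0833; dividend-adjusted growth = e^(0.08−0.01) = 1.0725.
Risk-neutral probability p = (1.0725 − 0.9)/(1.3 − 0.9) = 0.1725/0.4000 = 0.4313
Terminal stock prices: S_u = 175.5, S_d = 121.5
Terminal payoffs (S − K): max(40.5, 0) = 40.5, max(-13.5, 0) = 0
Node 0 (S = 135): V_0 = e^(−0.08)·[0.4313·40.5000 + 0.5687·0.0000] = 16.1236

£16.12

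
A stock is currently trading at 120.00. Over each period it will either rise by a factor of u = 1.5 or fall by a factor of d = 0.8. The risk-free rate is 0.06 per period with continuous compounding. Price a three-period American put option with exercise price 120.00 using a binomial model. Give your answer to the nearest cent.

16.19

Risk-neutral probability p = (e^0.06 − 0.8)/(1.5 − 0.8) = 0.2618/0.7000 = 0.3741
Terminal stock prices: S_uuu = 405, S_uud = 216, S_udd = 115.2, S_ddd = 61.44
Terminal payoffs (K − S): max(-285, 0) = 0, max(-96, 0) = 0, max(4.8, 0) = 4.8, max(58.56, 0) = 58.56
Node uu (S = 270): continuation = e^(−0.06)·[0.3741·0.0000 + 0.6259·0.0000] = 0.0000; exercise value = 0.0000 ≤ continuation, so V_uu = 0.0000
Node ud (S = 144): continuation = e^(−0.06)·[0.3741·0.0000 + 0.6259·4.8000] = 2.8296; exercise value = 0.0000 ≤ continuation, so V_ud = 2.8296
Node dd (S = 76.8): continuation = e^(−0.06)·[0.3741·4.8000 + 0.6259·58.5600] = 36.2117; exercise value = 43.2000 > continuation, so V_dd = 43.2000 (exercise)
Node u (S = 180): continuation = e^(−0.06)·[0.3741·0.0000 + 0.6259·2.8296] = 1.6680; exercise value = 0.0000 ≤ continuation, so V_u = 1.6680
Node d (S = 96): continuation = e^(−0.06)·[0.3741·2.8296 + 0.6259·43.2000] = 26.4630; exercise value = 24.0000 ≤ continuation, so V_d = 26.4630
Node 0 (S = 120): continuation = e^(−0.06)·[0.3741·1.6680 + 0.6259·26.4630] = 16.1874; exercise value = 0.0000 ≤ continuation, so V_0 = 16.1874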